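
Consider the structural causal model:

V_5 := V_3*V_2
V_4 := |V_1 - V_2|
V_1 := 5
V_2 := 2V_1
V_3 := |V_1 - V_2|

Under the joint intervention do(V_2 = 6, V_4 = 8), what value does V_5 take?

6

Setting V_2 = 6, V_4 = 8 by intervention discards those variables' equations.
V_3 = |V_1 - V_2|  [with V_1=5, V_2=6]  = 1
V_5 = V_3*V_2  [with V_3=1, V_2=6]  = 6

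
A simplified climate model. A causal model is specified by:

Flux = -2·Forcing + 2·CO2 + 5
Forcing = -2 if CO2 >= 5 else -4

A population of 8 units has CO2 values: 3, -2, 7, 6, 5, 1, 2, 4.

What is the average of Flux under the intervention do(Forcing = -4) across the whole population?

19.5

Every unit gets Forcing=-4 under the intervention. Flux values become 19, 9, 27, 25, 23, 15, 17, 21; E[Flux|do(Forcing=-4)] = 19.5.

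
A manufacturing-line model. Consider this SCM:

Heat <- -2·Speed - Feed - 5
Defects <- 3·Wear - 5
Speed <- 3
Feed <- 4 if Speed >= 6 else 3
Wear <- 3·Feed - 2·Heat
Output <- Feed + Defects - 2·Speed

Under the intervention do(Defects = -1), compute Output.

The intervention breaks the incoming arrows to Defects: Defects <- 3·Wear - 5 no longer applies, and Defects = -1.
Feed = 4 if Speed >= 6 else 3  [with Speed=3]  = 3
Output = Feed + Defects - 2·Speed  [with Feed=3, Defects=-1, Speed=3]  = -4

-4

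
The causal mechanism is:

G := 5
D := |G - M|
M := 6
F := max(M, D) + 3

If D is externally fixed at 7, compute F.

10

The intervention breaks the incoming arrows to D: D := |G - M| no longer applies, and D = 7.
F = max(M, D) + 3  [with M=6, D=7]  = 10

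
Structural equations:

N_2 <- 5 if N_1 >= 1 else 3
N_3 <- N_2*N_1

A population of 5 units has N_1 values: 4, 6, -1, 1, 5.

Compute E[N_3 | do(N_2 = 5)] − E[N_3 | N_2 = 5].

Every unit gets N_2=5 under the intervention. N_3 values become 20, 30, -5, 5, 25; E[N_3|do(N_2=5)] = 15.
E[N_3|N_2=5] averages over only the 4 units with N_2=5 (N_1 = 4, 6, 1, 5): N_3 = 20, 30, 5, 25, mean 20.
Difference = 15 − 20 = -5.

-5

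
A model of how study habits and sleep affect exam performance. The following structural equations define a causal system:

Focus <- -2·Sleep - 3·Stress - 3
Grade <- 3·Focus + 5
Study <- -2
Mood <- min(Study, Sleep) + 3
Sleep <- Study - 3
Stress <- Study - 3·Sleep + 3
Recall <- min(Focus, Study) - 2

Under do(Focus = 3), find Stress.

16

Under do(Focus=3), the mechanism Focus <- -2·Sleep - 3·Stress - 3 is discarded; Focus is fixed at 3.
Since Stress is not a descendant of the intervened variable, it is unaffected.
Sleep = Study - 3  [with Study=-2]  = -5
Stress = Study - 3·Sleep + 3  [with Study=-2, Sleep=-5]  = 16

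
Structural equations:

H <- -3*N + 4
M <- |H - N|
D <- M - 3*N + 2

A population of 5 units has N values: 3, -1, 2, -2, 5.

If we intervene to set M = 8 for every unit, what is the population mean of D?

5.8

Under do(M=8), M's equation is replaced by M=8 for every unit. Per-unit D: 1, 13, 4, 16, -5. Mean = 5.8.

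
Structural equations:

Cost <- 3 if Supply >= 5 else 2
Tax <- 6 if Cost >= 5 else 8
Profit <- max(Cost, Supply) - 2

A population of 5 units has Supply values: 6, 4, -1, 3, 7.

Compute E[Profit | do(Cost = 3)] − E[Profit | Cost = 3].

Every unit gets Cost=3 under the intervention. Profit values become 4, 2, 1, 1, 5; E[Profit|do(Cost=3)] = 2.6.
Observing Cost=3 restricts to units where Cost's equation naturally yields 3: Supply ∈ {6, 7}. In that subpopulation Profit = 4, 5, mean 4.5.
Difference = 2.6 − 4.5 = -1.9.

-1.9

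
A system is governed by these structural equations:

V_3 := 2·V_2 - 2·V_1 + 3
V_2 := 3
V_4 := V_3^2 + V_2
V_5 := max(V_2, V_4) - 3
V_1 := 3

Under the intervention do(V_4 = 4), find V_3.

3

Under do(V_4=4), the mechanism V_4 := V_3^2 + V_2 is discarded; V_4 is fixed at 4.
Since V_3 is not a descendant of the intervened variable, it is unaffected.
V_3 = 2·V_2 - 2·V_1 + 3  [with V_2=3, V_1=3]  = 3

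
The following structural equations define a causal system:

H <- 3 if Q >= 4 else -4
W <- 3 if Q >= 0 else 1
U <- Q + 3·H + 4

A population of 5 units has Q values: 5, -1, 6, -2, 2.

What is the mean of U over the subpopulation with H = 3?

18.5

Observing H=3 restricts to units where H's equation naturally yields 3: Q ∈ {5, 6}. In that subpopulation U = 18, 19, mean 18.5.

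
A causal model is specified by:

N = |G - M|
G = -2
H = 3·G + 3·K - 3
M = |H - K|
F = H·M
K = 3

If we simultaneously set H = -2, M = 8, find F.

-16

Setting H = -2, M = 8 by intervention discards those variables' equations.
F = H·M  [with H=-2, M=8]  = -16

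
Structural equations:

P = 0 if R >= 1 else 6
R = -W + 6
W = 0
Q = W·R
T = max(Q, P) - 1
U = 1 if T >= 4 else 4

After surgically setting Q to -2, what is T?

-1

do(Q=-2) replaces the equation Q = W·R with the constant Q = -2.
R = -W + 6  [with W=0]  = 6
P = 0 if R >= 1 else 6  [with R=6]  = 0
T = max(Q, P) - 1  [with Q=-2, P=0]  = -1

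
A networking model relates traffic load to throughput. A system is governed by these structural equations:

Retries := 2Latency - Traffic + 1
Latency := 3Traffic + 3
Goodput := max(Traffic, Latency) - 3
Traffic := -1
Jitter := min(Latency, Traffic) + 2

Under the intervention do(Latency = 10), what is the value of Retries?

The intervention breaks the incoming arrows to Latency: Latency := 3Traffic + 3 no longer applies, and Latency = 10.
Retries = 2Latency - Traffic + 1  [with Latency=10, Traffic=-1]  = 22

22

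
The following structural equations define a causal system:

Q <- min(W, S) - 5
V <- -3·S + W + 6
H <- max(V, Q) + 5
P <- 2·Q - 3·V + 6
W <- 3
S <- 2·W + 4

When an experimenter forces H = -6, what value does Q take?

-2

do(H=-6) replaces the equation H <- max(V, Q) + 5 with the constant H = -6.
No directed path runs from H to Q, so Q keeps its natural value.
S = 2·W + 4  [with W=3]  = 10
Q = min(W, S) - 5  [with W=3, S=10]  = -2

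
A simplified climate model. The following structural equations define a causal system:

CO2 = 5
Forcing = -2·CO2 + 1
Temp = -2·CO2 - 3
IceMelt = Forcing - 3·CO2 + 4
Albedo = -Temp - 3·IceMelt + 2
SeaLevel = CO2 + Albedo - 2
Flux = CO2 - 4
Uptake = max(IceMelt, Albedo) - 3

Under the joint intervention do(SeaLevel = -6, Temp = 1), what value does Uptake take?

58

Setting SeaLevel = -6, Temp = 1 by intervention discards those variables' equations.
Forcing = -2·CO2 + 1  [with CO2=5]  = -9
IceMelt = Forcing - 3·CO2 + 4  [with Forcing=-9, CO2=5]  = -20
Albedo = -Temp - 3·IceMelt + 2  [with Temp=1, IceMelt=-20]  = 61
Uptake = max(IceMelt, Albedo) - 3  [with IceMelt=-20, Albedo=61]  = 58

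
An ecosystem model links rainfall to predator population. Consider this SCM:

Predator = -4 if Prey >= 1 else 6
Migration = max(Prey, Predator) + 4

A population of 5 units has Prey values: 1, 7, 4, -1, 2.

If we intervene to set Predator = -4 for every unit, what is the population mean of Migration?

do(Predator=-4) breaks Predator's dependence on Prey. With Predator=-4 fixed, Migration across the units is 5, 11, 8, 3, 6, mean 6.6.

6.6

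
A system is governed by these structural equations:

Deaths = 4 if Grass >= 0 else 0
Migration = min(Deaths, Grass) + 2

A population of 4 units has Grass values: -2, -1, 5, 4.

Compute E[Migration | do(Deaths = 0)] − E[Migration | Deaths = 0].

The intervention sets Deaths=0 in all 4 units regardless of Grass. Recomputing Migration per unit gives 0, 1, 2, 2; average 1.25.
Conditioning on Deaths=0 selects the 2 unit(s) with Grass ∈ {-2, -1}. Their Migration values: 0, 1. Mean = 0.5.
Difference = 1.25 − 0.5 = 0.75.

0.75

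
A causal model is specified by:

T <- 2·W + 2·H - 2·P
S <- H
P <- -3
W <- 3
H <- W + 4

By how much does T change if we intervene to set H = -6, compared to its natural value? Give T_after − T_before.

The intervention breaks the incoming arrows to H: H <- W + 4 no longer applies, and H = -6.
T = 2·W + 2·H - 2·P  [with W=3, H=-6, P=-3]  = 0
Without intervention: H = W + 4  [with W=3]  = 7; T = 2·W + 2·H - 2·P  [with W=3, H=7, P=-3]  = 26.
Change = 0 − 26 = -26.

-26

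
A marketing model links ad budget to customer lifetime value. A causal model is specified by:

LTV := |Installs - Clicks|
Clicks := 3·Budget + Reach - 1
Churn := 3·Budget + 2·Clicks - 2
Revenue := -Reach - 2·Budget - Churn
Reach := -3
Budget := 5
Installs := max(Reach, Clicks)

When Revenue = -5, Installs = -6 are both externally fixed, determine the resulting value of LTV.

Under do(Revenue = -5, Installs = -6), each intervened variable's structural equation is replaced by its fixed value.
Clicks = 3·Budget + Reach - 1  [with Budget=5, Reach=-3]  = 11
LTV = |Installs - Clicks|  [with Installs=-6, Clicks=11]  = 17

17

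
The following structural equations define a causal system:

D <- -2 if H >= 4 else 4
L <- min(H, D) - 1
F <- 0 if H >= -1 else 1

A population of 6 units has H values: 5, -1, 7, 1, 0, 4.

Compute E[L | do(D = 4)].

The intervention sets D=4 in all 6 units regardless of H. Recomputing L per unit gives 3, -2, 3, 0, -1, 3; average 1.

1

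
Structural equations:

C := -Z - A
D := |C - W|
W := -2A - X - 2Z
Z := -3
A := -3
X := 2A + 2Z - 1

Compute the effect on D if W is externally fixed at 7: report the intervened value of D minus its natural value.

Under do(W=7), the mechanism W := -2A - X - 2Z is discarded; W is fixed at 7.
C = -Z - A  [with Z=-3, A=-3]  = 6
D = |C - W|  [with C=6, W=7]  = 1
Without intervention: X = 2A + 2Z - 1  [with A=-3, Z=-3]  = -13; W = -2A - X - 2Z  [with A=-3, X=-13, Z=-3]  = 25; C = -Z - A  [with Z=-3, A=-3]  = 6; D = |C - W|  [with C=6, W=25]  = 19.
Change = 1 − 19 = -18.

-18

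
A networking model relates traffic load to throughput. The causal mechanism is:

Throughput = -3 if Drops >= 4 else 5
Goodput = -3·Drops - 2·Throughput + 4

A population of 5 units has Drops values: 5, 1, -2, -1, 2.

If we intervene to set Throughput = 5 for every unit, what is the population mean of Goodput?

-9

do(Throughput=5) breaks Throughput's dependence on Drops. With Throughput=5 fixed, Goodput across the units is -21, -9, 0, -3, -12, mean -9.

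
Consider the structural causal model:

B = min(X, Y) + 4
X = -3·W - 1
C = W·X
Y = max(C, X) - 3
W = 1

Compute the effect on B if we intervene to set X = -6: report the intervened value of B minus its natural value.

do(X=-6) replaces the equation X = -3·W - 1 with the constant X = -6.
C = W·X  [with W=1, X=-6]  = -6
Y = max(C, X) - 3  [with C=-6, X=-6]  = -9
B = min(X, Y) + 4  [with X=-6, Y=-9]  = -5
Without intervention: X = -3·W - 1  [with W=1]  = -4; C = W·X  [with W=1, X=-4]  = -4; Y = max(C, X) - 3  [with C=-4, X=-4]  = -7; B = min(X, Y) + 4  [with X=-4, Y=-7]  = -3.
Change = -5 − (-3) = -2.

-2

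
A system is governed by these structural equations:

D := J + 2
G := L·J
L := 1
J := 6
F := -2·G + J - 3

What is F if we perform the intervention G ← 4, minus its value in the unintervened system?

do(G=4) replaces the equation G := L·J with the constant G = 4.
F = -2·G + J - 3  [with G=4, J=6]  = -5
Without intervention: G = L·J  [with L=1, J=6]  = 6; F = -2·G + J - 3  [with G=6, J=6]  = -9.
Change = -5 − (-9) = 4.

4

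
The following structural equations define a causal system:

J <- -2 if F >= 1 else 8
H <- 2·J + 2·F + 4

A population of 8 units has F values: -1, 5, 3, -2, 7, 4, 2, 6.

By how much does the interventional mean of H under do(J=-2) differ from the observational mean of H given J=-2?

-3

Under do(J=-2), J's equation is replaced by J=-2 for every unit. Per-unit H: -2, 10, 6, -4, 14, 8, 4, 12. Mean = 6.
Conditioning on J=-2 selects the 6 unit(s) with F ∈ {5, 3, 7, 4, 2, 6}. Their H values: 10, 6, 14, 8, 4, 12. Mean = 9.
Difference = 6 − 9 = -3.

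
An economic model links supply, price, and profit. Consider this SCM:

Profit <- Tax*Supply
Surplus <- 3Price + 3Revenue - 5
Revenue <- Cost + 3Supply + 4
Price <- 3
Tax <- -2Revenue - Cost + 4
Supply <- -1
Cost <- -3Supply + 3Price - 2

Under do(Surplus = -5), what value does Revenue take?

11

Under do(Surplus=-5), the mechanism Surplus <- 3Price + 3Revenue - 5 is discarded; Surplus is fixed at -5.
Since Revenue is not a descendant of the intervened variable, it is unaffected.
Cost = -3Supply + 3Price - 2  [with Supply=-1, Price=3]  = 10
Revenue = Cost + 3Supply + 4  [with Cost=10, Supply=-1]  = 11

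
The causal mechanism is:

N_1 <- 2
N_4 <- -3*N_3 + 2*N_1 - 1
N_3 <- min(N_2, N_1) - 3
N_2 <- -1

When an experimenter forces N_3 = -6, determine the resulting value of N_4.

21

The intervention breaks the incoming arrows to N_3: N_3 <- min(N_2, N_1) - 3 no longer applies, and N_3 = -6.
N_4 = -3*N_3 + 2*N_1 - 1  [with N_3=-6, N_1=2]  = 21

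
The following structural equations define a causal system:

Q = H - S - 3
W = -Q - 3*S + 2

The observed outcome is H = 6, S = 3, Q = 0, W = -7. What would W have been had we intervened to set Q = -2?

-5

The intervention breaks the incoming arrows to Q: Q = H - S - 3 no longer applies, and Q = -2.
W = -Q - 3*S + 2  [with Q=-2, S=3]  = -5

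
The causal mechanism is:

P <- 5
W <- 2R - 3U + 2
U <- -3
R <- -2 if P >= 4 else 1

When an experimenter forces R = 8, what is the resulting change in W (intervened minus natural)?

20

The intervention breaks the incoming arrows to R: R <- -2 if P >= 4 else 1 no longer applies, and R = 8.
W = 2R - 3U + 2  [with R=8, U=-3]  = 27
Without intervention: R = -2 if P >= 4 else 1  [with P=5]  = -2; W = 2R - 3U + 2  [with R=-2, U=-3]  = 7.
Change = 27 − 7 = 20.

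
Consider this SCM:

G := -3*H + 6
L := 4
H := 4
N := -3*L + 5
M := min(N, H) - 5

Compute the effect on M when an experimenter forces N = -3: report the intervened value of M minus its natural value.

do(N=-3) replaces the equation N := -3*L + 5 with the constant N = -3.
M = min(N, H) - 5  [with N=-3, H=4]  = -8
Without intervention: N = -3*L + 5  [with L=4]  = -7; M = min(N, H) - 5  [with N=-7, H=4]  = -12.
Change = -8 − (-12) = 4.

4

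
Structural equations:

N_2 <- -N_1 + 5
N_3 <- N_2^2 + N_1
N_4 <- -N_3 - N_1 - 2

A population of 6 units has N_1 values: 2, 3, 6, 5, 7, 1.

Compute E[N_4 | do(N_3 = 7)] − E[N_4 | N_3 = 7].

0.5

Under do(N_3=7), N_3's equation is replaced by N_3=7 for every unit. Per-unit N_4: -11, -12, -15, -14, -16, -10. Mean = -13.
Conditioning on N_3=7 selects the 2 unit(s) with N_1 ∈ {3, 6}. Their N_4 values: -12, -15. Mean = -13.5.
Difference = -13 − (-13.5) = 0.5.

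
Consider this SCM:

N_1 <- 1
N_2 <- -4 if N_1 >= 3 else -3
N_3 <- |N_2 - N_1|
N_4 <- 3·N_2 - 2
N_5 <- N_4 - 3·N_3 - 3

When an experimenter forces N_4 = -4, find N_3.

4

Under do(N_4=-4), the mechanism N_4 <- 3·N_2 - 2 is discarded; N_4 is fixed at -4.
Since N_3 is not a descendant of the intervened variable, it is unaffected.
N_2 = -4 if N_1 >= 3 else -3  [with N_1=1]  = -3
N_3 = |N_2 - N_1|  [with N_2=-3, N_1=1]  = 4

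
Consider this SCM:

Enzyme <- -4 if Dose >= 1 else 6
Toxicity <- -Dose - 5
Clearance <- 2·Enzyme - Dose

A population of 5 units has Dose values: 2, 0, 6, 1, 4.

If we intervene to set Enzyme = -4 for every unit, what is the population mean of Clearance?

-10.6

do(Enzyme=-4) breaks Enzyme's dependence on Dose. With Enzyme=-4 fixed, Clearance across the units is -10, -8, -14, -9, -12, mean -10.6.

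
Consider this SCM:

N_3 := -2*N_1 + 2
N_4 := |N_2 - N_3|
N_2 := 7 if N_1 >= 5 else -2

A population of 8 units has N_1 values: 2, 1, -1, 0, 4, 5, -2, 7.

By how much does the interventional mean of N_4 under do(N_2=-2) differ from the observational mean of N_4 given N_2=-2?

Under do(N_2=-2), N_2's equation is replaced by N_2=-2 for every unit. Per-unit N_4: 0, 2, 6, 4, 4, 6, 8, 10. Mean = 5.
Observing N_2=-2 restricts to units where N_2's equation naturally yields -2: N_1 ∈ {2, 1, -1, 0, 4, -2}. In that subpopulation N_4 = 0, 2, 6, 4, 4, 8, mean 4.
Difference = 5 − 4 = 1.

1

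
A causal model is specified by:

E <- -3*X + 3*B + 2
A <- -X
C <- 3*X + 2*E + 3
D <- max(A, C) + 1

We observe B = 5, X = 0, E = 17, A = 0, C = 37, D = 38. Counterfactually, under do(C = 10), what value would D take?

11

The intervention breaks the incoming arrows to C: C <- 3*X + 2*E + 3 no longer applies, and C = 10.
A = -X  [with X=0]  = 0
D = max(A, C) + 1  [with A=0, C=10]  = 11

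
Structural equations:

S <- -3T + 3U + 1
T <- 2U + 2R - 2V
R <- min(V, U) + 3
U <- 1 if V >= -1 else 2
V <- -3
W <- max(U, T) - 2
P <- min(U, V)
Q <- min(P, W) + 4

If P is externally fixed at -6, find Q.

The intervention breaks the incoming arrows to P: P <- min(U, V) no longer applies, and P = -6.
U = 1 if V >= -1 else 2  [with V=-3]  = 2
R = min(V, U) + 3  [with V=-3, U=2]  = 0
T = 2U + 2R - 2V  [with U=2, R=0, V=-3]  = 10
W = max(U, T) - 2  [with U=2, T=10]  = 8
Q = min(P, W) + 4  [with P=-6, W=8]  = -2

-2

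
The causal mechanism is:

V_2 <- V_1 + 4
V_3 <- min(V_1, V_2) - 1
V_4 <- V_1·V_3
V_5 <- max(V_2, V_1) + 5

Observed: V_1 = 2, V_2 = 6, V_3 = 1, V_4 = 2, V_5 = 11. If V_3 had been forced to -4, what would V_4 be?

-8

The intervention breaks the incoming arrows to V_3: V_3 <- min(V_1, V_2) - 1 no longer applies, and V_3 = -4.
V_4 = V_1·V_3  [with V_1=2, V_3=-4]  = -8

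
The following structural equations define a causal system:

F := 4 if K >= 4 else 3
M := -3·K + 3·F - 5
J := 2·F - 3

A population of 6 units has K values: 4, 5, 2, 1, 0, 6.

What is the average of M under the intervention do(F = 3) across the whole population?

do(F=3) breaks F's dependence on K. With F=3 fixed, M across the units is -8, -11, -2, 1, 4, -14, mean -5.

-5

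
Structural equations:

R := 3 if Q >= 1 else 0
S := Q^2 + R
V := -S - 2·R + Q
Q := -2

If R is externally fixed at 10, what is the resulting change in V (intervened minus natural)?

-30

Under do(R=10), the mechanism R := 3 if Q >= 1 else 0 is discarded; R is fixed at 10.
S = Q^2 + R  [with Q=-2, R=10]  = 14
V = -S - 2·R + Q  [with S=14, R=10, Q=-2]  = -36
Without intervention: R = 3 if Q >= 1 else 0  [with Q=-2]  = 0; S = Q^2 + R  [with Q=-2, R=0]  = 4; V = -S - 2·R + Q  [with S=4, R=0, Q=-2]  = -6.
Change = -36 − (-6) = -30.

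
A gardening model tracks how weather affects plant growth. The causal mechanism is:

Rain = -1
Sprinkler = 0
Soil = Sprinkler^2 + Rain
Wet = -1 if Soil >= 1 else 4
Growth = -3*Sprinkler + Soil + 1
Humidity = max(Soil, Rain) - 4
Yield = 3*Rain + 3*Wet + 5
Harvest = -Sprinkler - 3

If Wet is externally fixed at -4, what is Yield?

The intervention breaks the incoming arrows to Wet: Wet = -1 if Soil >= 1 else 4 no longer applies, and Wet = -4.
Yield = 3*Rain + 3*Wet + 5  [with Rain=-1, Wet=-4]  = -10

-10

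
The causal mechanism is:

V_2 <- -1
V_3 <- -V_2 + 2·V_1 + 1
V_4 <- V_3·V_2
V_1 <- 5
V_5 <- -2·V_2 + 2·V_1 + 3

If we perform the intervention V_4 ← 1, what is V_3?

12

Under do(V_4=1), the mechanism V_4 <- V_3·V_2 is discarded; V_4 is fixed at 1.
Since V_3 is not a descendant of the intervened variable, it is unaffected.
V_3 = -V_2 + 2·V_1 + 1  [with V_2=-1, V_1=5]  = 12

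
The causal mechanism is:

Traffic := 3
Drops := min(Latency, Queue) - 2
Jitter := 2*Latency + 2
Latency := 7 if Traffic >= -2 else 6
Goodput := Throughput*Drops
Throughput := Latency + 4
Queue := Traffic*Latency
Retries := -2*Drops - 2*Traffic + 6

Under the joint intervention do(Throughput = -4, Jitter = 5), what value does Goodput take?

-20

Under do(Throughput = -4, Jitter = 5), each intervened variable's structural equation is replaced by its fixed value.
Latency = 7 if Traffic >= -2 else 6  [with Traffic=3]  = 7
Queue = Traffic*Latency  [with Traffic=3, Latency=7]  = 21
Drops = min(Latency, Queue) - 2  [with Latency=7, Queue=21]  = 5
Goodput = Throughput*Drops  [with Throughput=-4, Drops=5]  = -20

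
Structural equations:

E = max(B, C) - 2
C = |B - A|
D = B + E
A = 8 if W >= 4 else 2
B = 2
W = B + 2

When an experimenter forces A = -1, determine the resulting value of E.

do(A=-1) replaces the equation A = 8 if W >= 4 else 2 with the constant A = -1.
C = |B - A|  [with B=2, A=-1]  = 3
E = max(B, C) - 2  [with B=2, C=3]  = 1

1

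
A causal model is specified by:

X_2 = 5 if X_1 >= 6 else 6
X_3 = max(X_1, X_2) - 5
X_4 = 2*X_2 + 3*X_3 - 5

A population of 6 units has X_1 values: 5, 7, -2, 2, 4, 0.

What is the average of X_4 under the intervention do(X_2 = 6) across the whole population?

do(X_2=6) breaks X_2's dependence on X_1. With X_2=6 fixed, X_4 across the units is 10, 13, 10, 10, 10, 10, mean 10.5.

10.5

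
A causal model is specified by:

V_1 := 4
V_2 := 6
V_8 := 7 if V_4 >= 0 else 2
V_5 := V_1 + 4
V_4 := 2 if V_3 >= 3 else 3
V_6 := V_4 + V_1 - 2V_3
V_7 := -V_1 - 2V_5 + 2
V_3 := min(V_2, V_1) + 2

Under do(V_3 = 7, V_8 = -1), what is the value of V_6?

Under do(V_3 = 7, V_8 = -1), each intervened variable's structural equation is replaced by its fixed value.
V_4 = 2 if V_3 >= 3 else 3  [with V_3=7]  = 2
V_6 = V_4 + V_1 - 2V_3  [with V_4=2, V_1=4, V_3=7]  = -8

-8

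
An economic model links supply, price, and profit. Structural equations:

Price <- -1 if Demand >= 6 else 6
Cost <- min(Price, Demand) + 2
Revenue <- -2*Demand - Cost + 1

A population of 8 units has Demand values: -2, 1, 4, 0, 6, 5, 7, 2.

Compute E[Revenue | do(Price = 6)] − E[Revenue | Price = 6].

-3.5

Under do(Price=6), Price's equation is replaced by Price=6 for every unit. Per-unit Revenue: 5, -4, -13, -1, -19, -16, -21, -7. Mean = -9.5.
E[Revenue|Price=6] averages over only the 6 units with Price=6 (Demand = -2, 1, 4, 0, 5, 2): Revenue = 5, -4, -13, -1, -16, -7, mean -6.
Difference = -9.5 − (-6) = -3.5.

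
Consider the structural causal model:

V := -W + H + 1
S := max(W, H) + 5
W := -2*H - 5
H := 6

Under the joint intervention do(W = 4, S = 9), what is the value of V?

3

Setting W = 4, S = 9 by intervention discards those variables' equations.
V = -W + H + 1  [with W=4, H=6]  = 3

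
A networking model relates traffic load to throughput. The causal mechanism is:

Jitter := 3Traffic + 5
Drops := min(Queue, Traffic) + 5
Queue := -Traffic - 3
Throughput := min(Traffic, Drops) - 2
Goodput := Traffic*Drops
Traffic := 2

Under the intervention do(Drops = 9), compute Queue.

-5

Under do(Drops=9), the mechanism Drops := min(Queue, Traffic) + 5 is discarded; Drops is fixed at 9.
Since Queue is not a descendant of the intervened variable, it is unaffected.
Queue = -Traffic - 3  [with Traffic=2]  = -5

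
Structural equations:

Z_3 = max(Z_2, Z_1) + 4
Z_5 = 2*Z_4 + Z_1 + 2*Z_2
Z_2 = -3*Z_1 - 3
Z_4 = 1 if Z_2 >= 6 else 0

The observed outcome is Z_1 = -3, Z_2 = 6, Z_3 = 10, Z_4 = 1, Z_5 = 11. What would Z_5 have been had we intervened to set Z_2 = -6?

do(Z_2=-6) replaces the equation Z_2 = -3*Z_1 - 3 with the constant Z_2 = -6.
Z_4 = 1 if Z_2 >= 6 else 0  [with Z_2=-6]  = 0
Z_5 = 2*Z_4 + Z_1 + 2*Z_2  [with Z_4=0, Z_1=-3, Z_2=-6]  = -15

-15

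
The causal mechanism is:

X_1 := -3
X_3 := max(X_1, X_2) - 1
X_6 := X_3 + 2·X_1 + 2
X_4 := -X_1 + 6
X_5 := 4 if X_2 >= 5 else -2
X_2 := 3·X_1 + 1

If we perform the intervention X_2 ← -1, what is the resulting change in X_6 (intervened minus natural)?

Under do(X_2=-1), the mechanism X_2 := 3·X_1 + 1 is discarded; X_2 is fixed at -1.
X_3 = max(X_1, X_2) - 1  [with X_1=-3, X_2=-1]  = -2
X_6 = X_3 + 2·X_1 + 2  [with X_3=-2, X_1=-3]  = -6
Without intervention: X_2 = 3·X_1 + 1  [with X_1=-3]  = -8; X_3 = max(X_1, X_2) - 1  [with X_1=-3, X_2=-8]  = -4; X_6 = X_3 + 2·X_1 + 2  [with X_3=-4, X_1=-3]  = -8.
Change = -6 − (-8) = 2.

2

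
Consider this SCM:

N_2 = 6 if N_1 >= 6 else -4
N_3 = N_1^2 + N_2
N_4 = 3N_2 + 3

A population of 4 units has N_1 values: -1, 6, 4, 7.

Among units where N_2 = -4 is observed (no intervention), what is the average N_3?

E[N_3|N_2=-4] averages over only the 2 units with N_2=-4 (N_1 = -1, 4): N_3 = -3, 12, mean 4.5.

4.5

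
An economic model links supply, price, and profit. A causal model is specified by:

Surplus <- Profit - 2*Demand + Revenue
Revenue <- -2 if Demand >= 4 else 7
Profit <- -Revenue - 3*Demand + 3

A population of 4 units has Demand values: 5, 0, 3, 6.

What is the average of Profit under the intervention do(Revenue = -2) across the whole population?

-5.5

Under do(Revenue=-2), Revenue's equation is replaced by Revenue=-2 for every unit. Per-unit Profit: -10, 5, -4, -13. Mean = -5.5.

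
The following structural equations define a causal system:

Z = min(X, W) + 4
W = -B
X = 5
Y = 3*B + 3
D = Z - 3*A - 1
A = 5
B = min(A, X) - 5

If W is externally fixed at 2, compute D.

-10

Under do(W=2), the mechanism W = -B is discarded; W is fixed at 2.
Z = min(X, W) + 4  [with X=5, W=2]  = 6
D = Z - 3*A - 1  [with Z=6, A=5]  = -10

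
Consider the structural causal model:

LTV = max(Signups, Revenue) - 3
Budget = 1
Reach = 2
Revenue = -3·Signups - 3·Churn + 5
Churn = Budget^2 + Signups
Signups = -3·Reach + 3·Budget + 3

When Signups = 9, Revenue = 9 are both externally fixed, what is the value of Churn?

10

The joint intervention fixes Signups = 9, Revenue = 9, removing each variable's own equation.
Churn = Budget^2 + Signups  [with Budget=1, Signups=9]  = 10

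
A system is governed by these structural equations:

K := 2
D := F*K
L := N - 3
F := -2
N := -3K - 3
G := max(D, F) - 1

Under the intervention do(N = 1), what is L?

-2

The intervention breaks the incoming arrows to N: N := -3K - 3 no longer applies, and N = 1.
L = N - 3  [with N=1]  = -2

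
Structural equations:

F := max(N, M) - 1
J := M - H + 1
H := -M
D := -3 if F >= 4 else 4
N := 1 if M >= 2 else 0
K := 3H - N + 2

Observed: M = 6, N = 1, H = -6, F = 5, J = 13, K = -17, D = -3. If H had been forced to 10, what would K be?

31

The intervention breaks the incoming arrows to H: H := -M no longer applies, and H = 10.
N = 1 if M >= 2 else 0  [with M=6]  = 1
K = 3H - N + 2  [with H=10, N=1]  = 31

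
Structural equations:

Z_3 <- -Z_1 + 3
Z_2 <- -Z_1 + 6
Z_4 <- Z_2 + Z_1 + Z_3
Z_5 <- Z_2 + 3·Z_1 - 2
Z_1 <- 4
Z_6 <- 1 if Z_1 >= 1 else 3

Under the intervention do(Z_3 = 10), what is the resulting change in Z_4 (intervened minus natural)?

11

The intervention breaks the incoming arrows to Z_3: Z_3 <- -Z_1 + 3 no longer applies, and Z_3 = 10.
Z_2 = -Z_1 + 6  [with Z_1=4]  = 2
Z_4 = Z_2 + Z_1 + Z_3  [with Z_2=2, Z_1=4, Z_3=10]  = 16
Without intervention: Z_2 = -Z_1 + 6  [with Z_1=4]  = 2; Z_3 = -Z_1 + 3  [with Z_1=4]  = -1; Z_4 = Z_2 + Z_1 + Z_3  [with Z_2=2, Z_1=4, Z_3=-1]  = 5.
Change = 16 − 5 = 11.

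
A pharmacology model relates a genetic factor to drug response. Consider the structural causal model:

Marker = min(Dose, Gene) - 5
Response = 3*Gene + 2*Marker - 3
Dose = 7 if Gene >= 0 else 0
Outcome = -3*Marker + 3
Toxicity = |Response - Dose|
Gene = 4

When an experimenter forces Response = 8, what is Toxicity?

1

Intervening sets Response = 8 and removes its equation (Response = 3*Gene + 2*Marker - 3).
Dose = 7 if Gene >= 0 else 0  [with Gene=4]  = 7
Toxicity = |Response - Dose|  [with Response=8, Dose=7]  = 1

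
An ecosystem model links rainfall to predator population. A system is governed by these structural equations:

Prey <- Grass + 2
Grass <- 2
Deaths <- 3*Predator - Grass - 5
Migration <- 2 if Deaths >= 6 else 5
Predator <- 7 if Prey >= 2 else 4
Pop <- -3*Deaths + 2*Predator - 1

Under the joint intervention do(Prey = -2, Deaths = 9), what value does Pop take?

-20

The joint intervention fixes Prey = -2, Deaths = 9, removing each variable's own equation.
Predator = 7 if Prey >= 2 else 4  [with Prey=-2]  = 4
Pop = -3*Deaths + 2*Predator - 1  [with Deaths=9, Predator=4]  = -20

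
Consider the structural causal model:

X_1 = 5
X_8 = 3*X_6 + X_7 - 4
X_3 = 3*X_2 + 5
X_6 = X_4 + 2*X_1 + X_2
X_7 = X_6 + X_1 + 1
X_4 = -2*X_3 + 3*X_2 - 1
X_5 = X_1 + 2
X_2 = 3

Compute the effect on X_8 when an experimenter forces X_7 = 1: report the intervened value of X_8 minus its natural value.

2

do(X_7=1) replaces the equation X_7 = X_6 + X_1 + 1 with the constant X_7 = 1.
X_3 = 3*X_2 + 5  [with X_2=3]  = 14
X_4 = -2*X_3 + 3*X_2 - 1  [with X_3=14, X_2=3]  = -20
X_6 = X_4 + 2*X_1 + X_2  [with X_4=-20, X_1=5, X_2=3]  = -7
X_8 = 3*X_6 + X_7 - 4  [with X_6=-7, X_7=1]  = -24
Without intervention: X_3 = 3*X_2 + 5  [with X_2=3]  = 14; X_4 = -2*X_3 + 3*X_2 - 1  [with X_3=14, X_2=3]  = -20; X_6 = X_4 + 2*X_1 + X_2  [with X_4=-20, X_1=5, X_2=3]  = -7; X_7 = X_6 + X_1 + 1  [with X_6=-7, X_1=5]  = -1; X_8 = 3*X_6 + X_7 - 4  [with X_6=-7, X_7=-1]  = -26.
Change = -24 − (-26) = 2.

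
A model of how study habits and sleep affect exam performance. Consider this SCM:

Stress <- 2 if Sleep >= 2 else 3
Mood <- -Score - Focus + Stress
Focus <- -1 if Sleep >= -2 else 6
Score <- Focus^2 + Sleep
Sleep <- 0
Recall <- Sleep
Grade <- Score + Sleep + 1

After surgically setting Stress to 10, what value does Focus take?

The intervention breaks the incoming arrows to Stress: Stress <- 2 if Sleep >= 2 else 3 no longer applies, and Stress = 10.
Since Focus is not a descendant of the intervened variable, it is unaffected.
Focus = -1 if Sleep >= -2 else 6  [with Sleep=0]  = -1

-1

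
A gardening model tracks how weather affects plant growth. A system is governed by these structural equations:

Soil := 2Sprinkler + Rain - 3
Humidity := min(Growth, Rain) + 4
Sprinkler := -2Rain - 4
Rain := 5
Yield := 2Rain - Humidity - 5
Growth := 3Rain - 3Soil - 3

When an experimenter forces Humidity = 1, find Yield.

The intervention breaks the incoming arrows to Humidity: Humidity := min(Growth, Rain) + 4 no longer applies, and Humidity = 1.
Yield = 2Rain - Humidity - 5  [with Rain=5, Humidity=1]  = 4

4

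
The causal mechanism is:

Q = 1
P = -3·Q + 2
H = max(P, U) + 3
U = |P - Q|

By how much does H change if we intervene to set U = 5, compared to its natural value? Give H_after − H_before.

3

The intervention breaks the incoming arrows to U: U = |P - Q| no longer applies, and U = 5.
P = -3·Q + 2  [with Q=1]  = -1
H = max(P, U) + 3  [with P=-1, U=5]  = 8
Without intervention: P = -3·Q + 2  [with Q=1]  = -1; U = |P - Q|  [with P=-1, Q=1]  = 2; H = max(P, U) + 3  [with P=-1, U=2]  = 5.
Change = 8 − 5 = 3.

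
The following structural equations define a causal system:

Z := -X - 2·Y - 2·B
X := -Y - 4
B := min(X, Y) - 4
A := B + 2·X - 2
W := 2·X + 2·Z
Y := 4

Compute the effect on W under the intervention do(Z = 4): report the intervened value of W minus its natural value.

-40

Under do(Z=4), the mechanism Z := -X - 2·Y - 2·B is discarded; Z is fixed at 4.
X = -Y - 4  [with Y=4]  = -8
W = 2·X + 2·Z  [with X=-8, Z=4]  = -8
Without intervention: X = -Y - 4  [with Y=4]  = -8; B = min(X, Y) - 4  [with X=-8, Y=4]  = -12; Z = -X - 2·Y - 2·B  [with X=-8, Y=4, B=-12]  = 24; W = 2·X + 2·Z  [with X=-8, Z=24]  = 32.
Change = -8 − 32 = -40.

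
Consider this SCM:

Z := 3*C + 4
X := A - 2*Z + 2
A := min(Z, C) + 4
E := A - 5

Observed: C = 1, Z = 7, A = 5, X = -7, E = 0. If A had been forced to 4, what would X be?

-8

The intervention breaks the incoming arrows to A: A := min(Z, C) + 4 no longer applies, and A = 4.
Z = 3*C + 4  [with C=1]  = 7
X = A - 2*Z + 2  [with A=4, Z=7]  = -8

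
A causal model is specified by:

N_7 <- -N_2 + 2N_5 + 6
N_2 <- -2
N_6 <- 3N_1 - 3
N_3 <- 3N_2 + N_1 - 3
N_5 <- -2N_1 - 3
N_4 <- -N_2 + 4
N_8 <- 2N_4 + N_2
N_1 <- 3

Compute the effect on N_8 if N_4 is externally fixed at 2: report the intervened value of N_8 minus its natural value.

do(N_4=2) replaces the equation N_4 <- -N_2 + 4 with the constant N_4 = 2.
N_8 = 2N_4 + N_2  [with N_4=2, N_2=-2]  = 2
Without intervention: N_4 = -N_2 + 4  [with N_2=-2]  = 6; N_8 = 2N_4 + N_2  [with N_4=6, N_2=-2]  = 10.
Change = 2 − 10 = -8.

-8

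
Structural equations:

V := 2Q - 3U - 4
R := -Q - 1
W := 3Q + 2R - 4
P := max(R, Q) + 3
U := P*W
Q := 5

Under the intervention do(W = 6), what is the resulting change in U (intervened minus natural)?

56

do(W=6) replaces the equation W := 3Q + 2R - 4 with the constant W = 6.
R = -Q - 1  [with Q=5]  = -6
P = max(R, Q) + 3  [with R=-6, Q=5]  = 8
U = P*W  [with P=8, W=6]  = 48
Without intervention: R = -Q - 1  [with Q=5]  = -6; W = 3Q + 2R - 4  [with Q=5, R=-6]  = -1; P = max(R, Q) + 3  [with R=-6, Q=5]  = 8; U = P*W  [with P=8, W=-1]  = -8.
Change = 48 − (-8) = 56.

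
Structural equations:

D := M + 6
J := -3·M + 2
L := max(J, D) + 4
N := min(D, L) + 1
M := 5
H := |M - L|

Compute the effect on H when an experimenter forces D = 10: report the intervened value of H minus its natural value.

-1

do(D=10) replaces the equation D := M + 6 with the constant D = 10.
J = -3·M + 2  [with M=5]  = -13
L = max(J, D) + 4  [with J=-13, D=10]  = 14
H = |M - L|  [with M=5, L=14]  = 9
Without intervention: D = M + 6  [with M=5]  = 11; J = -3·M + 2  [with M=5]  = -13; L = max(J, D) + 4  [with J=-13, D=11]  = 15; H = |M - L|  [with M=5, L=15]  = 10.
Change = 9 − 10 = -1.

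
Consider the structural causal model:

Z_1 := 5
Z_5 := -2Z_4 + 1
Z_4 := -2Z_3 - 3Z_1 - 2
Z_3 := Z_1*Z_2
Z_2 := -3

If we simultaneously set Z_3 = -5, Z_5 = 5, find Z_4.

The joint intervention fixes Z_3 = -5, Z_5 = 5, removing each variable's own equation.
Z_4 = -2Z_3 - 3Z_1 - 2  [with Z_3=-5, Z_1=5]  = -7

-7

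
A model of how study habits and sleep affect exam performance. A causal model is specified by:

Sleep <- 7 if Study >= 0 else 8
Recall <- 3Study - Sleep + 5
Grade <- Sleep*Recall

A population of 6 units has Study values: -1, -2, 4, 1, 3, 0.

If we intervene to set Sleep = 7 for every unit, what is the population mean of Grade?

3.5

Every unit gets Sleep=7 under the intervention. Grade values become -35, -56, 70, 7, 49, -14; E[Grade|do(Sleep=7)] = 3.5.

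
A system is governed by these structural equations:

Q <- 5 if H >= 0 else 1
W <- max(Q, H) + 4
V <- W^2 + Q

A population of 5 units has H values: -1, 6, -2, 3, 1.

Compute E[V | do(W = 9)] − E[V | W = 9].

-1.6

Under do(W=9), W's equation is replaced by W=9 for every unit. Per-unit V: 82, 86, 82, 86, 86. Mean = 84.4.
Observing W=9 restricts to units where W's equation naturally yields 9: H ∈ {3, 1}. In that subpopulation V = 86, 86, mean 86.
Difference = 84.4 − 86 = -1.6.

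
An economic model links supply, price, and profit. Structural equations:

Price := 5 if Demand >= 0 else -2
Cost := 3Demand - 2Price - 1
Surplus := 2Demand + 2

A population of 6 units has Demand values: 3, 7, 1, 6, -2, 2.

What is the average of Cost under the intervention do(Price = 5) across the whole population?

Under do(Price=5), Price's equation is replaced by Price=5 for every unit. Per-unit Cost: -2, 10, -8, 7, -17, -5. Mean = -2.5.

-2.5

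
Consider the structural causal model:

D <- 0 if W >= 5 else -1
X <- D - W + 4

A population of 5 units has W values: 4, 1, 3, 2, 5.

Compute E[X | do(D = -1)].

The intervention sets D=-1 in all 5 units regardless of W. Recomputing X per unit gives -1, 2, 0, 1, -2; average 0.

0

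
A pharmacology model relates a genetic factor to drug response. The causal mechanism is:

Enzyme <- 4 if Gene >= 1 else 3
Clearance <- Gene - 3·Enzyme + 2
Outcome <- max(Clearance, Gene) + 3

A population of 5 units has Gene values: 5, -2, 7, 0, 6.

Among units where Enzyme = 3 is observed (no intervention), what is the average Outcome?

2

E[Outcome|Enzyme=3] averages over only the 2 units with Enzyme=3 (Gene = -2, 0): Outcome = 1, 3, mean 2.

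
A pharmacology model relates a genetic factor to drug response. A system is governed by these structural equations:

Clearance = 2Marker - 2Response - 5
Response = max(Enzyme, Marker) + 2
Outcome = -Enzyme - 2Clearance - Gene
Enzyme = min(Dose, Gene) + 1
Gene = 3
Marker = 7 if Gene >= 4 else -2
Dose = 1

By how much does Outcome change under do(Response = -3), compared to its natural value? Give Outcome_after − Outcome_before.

Under do(Response=-3), the mechanism Response = max(Enzyme, Marker) + 2 is discarded; Response is fixed at -3.
Enzyme = min(Dose, Gene) + 1  [with Dose=1, Gene=3]  = 2
Marker = 7 if Gene >= 4 else -2  [with Gene=3]  = -2
Clearance = 2Marker - 2Response - 5  [with Marker=-2, Response=-3]  = -3
Outcome = -Enzyme - 2Clearance - Gene  [with Enzyme=2, Clearance=-3, Gene=3]  = 1
Without intervention: Enzyme = min(Dose, Gene) + 1  [with Dose=1, Gene=3]  = 2; Marker = 7 if Gene >= 4 else -2  [with Gene=3]  = -2; Response = max(Enzyme, Marker) + 2  [with Enzyme=2, Marker=-2]  = 4; Clearance = 2Marker - 2Response - 5  [with Marker=-2, Response=4]  = -17; Outcome = -Enzyme - 2Clearance - Gene  [with Enzyme=2, Clearance=-17, Gene=3]  = 29.
Change = 1 − 29 = -28.

-28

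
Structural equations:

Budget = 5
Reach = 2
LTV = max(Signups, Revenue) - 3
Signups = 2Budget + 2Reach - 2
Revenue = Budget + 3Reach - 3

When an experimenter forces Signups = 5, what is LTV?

do(Signups=5) replaces the equation Signups = 2Budget + 2Reach - 2 with the constant Signups = 5.
Revenue = Budget + 3Reach - 3  [with Budget=5, Reach=2]  = 8
LTV = max(Signups, Revenue) - 3  [with Signups=5, Revenue=8]  = 5

5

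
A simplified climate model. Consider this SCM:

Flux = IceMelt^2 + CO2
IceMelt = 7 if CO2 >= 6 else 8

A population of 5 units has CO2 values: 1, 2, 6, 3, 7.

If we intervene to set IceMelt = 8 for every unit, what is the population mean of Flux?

67.8

do(IceMelt=8) breaks IceMelt's dependence on CO2. With IceMelt=8 fixed, Flux across the units is 65, 66, 70, 67, 71, mean 67.8.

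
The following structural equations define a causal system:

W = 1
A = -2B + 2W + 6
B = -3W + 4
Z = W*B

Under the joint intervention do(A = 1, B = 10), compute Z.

The joint intervention fixes A = 1, B = 10, removing each variable's own equation.
Z = W*B  [with W=1, B=10]  = 10

10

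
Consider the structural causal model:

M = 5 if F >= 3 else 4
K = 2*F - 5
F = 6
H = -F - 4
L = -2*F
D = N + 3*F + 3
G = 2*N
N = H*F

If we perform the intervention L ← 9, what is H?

Intervening sets L = 9 and removes its equation (L = -2*F).
H is not downstream of the intervention, so its value is determined by the original equations.
H = -F - 4  [with F=6]  = -10

-10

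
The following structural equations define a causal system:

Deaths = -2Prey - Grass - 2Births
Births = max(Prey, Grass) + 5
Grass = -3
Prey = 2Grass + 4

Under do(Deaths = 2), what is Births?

Under do(Deaths=2), the mechanism Deaths = -2Prey - Grass - 2Births is discarded; Deaths is fixed at 2.
Since Births is not a descendant of the intervened variable, it is unaffected.
Prey = 2Grass + 4  [with Grass=-3]  = -2
Births = max(Prey, Grass) + 5  [with Prey=-2, Grass=-3]  = 3

3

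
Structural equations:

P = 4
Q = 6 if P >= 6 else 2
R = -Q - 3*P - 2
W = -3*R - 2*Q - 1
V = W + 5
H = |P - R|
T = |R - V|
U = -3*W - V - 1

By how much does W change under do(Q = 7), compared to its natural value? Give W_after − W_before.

Under do(Q=7), the mechanism Q = 6 if P >= 6 else 2 is discarded; Q is fixed at 7.
R = -Q - 3*P - 2  [with Q=7, P=4]  = -21
W = -3*R - 2*Q - 1  [with R=-21, Q=7]  = 48
Without intervention: Q = 6 if P >= 6 else 2  [with P=4]  = 2; R = -Q - 3*P - 2  [with Q=2, P=4]  = -16; W = -3*R - 2*Q - 1  [with R=-16, Q=2]  = 43.
Change = 48 − 43 = 5.

5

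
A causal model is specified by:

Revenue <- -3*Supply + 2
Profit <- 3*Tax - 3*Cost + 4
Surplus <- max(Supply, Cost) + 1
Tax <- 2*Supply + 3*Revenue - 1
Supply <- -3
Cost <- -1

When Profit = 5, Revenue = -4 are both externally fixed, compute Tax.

Under do(Profit = 5, Revenue = -4), each intervened variable's structural equation is replaced by its fixed value.
Tax = 2*Supply + 3*Revenue - 1  [with Supply=-3, Revenue=-4]  = -19

-19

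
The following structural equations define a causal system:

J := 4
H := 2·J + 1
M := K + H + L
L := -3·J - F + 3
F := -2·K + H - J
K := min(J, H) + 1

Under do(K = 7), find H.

Under do(K=7), the mechanism K := min(J, H) + 1 is discarded; K is fixed at 7.
Since H is not a descendant of the intervened variable, it is unaffected.
H = 2·J + 1  [with J=4]  = 9

9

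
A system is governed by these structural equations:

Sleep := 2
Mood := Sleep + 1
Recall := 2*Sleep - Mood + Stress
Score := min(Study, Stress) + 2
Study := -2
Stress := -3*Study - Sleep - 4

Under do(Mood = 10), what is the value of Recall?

-6

The intervention breaks the incoming arrows to Mood: Mood := Sleep + 1 no longer applies, and Mood = 10.
Stress = -3*Study - Sleep - 4  [with Study=-2, Sleep=2]  = 0
Recall = 2*Sleep - Mood + Stress  [with Sleep=2, Mood=10, Stress=0]  = -6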